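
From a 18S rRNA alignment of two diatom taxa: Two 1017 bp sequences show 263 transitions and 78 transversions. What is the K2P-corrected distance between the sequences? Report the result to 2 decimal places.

P = 263/1017 ≈ 0.258604 and Q = 78/1017 ≈ 0.076696.
Under the Kimura two-parameter model, d = −½ ln(1 − 2P − Q) − ¼ ln(1 − 2Q).
1 − 2P − Q = 0.406096, giving −½ ln(0.406096) = 0.450583.
1 − 2Q = 0.846608, giving −¼ ln(0.846608) = 0.041629.
d = 0.450583 + 0.041629 = 0.492212.

0.49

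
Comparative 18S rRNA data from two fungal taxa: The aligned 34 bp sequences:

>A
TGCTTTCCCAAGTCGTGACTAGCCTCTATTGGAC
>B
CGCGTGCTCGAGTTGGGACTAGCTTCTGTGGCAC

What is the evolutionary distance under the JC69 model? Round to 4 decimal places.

The sequences differ at 11 of 34 sites, so p = 11/34 ≈ 0.323529.
d = −(3/4) ln(1 − 4p/3) = −0.75 ln(1 − 0.431372) = −0.75 ln(0.568628)
  = −0.75 × (-0.564529) = 0.423397 substitutions/site.

0.4234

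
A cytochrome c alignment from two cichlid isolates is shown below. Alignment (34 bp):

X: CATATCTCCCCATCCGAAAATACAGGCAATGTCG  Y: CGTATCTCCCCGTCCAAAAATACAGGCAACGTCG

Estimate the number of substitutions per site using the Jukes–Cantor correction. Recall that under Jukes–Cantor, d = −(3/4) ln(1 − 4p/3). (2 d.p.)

0.13

The sequences differ at 4 of 34 sites (2, 12, 16, 30), so p = 4/34 ≈ 0.117647.
d = −(3/4) ln(1 − 4p/3) = −0.75 ln(1 − 0.156863) = −0.75 ln(0.843137)
  = −0.75 × (-0.170626) = 0.127970 substitutions/site.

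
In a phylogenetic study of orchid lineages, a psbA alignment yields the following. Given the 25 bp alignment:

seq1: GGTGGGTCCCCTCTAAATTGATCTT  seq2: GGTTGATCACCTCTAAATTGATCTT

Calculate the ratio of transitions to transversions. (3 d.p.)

Transitions are A↔G and C↔T; transversions are all other mismatches.
Transitions: 1. Transversions: 2.
R = 1/2 = 0.500.

0.500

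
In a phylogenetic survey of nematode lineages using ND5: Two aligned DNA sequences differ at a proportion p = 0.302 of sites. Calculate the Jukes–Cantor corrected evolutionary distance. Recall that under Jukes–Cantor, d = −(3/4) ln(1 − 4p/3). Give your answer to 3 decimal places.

0.386

d = −(3/4) ln(1 − 4p/3) = −0.75 ln(1 − 0.402667) = −0.75 ln(0.597333)
  = −0.75 × (-0.515281) = 0.386461 substitutions/site.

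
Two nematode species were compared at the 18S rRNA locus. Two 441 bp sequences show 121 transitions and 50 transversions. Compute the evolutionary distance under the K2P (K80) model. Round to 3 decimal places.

P = 121/441 ≈ 0.274376 and Q = 50/441 ≈ 0.113379.
Under the Kimura two-parameter model, d = −½ ln(1 − 2P − Q) − ¼ ln(1 − 2Q).
1 − 2P − Q = 0.337869, giving −½ ln(0.337869) = 0.542549.
1 − 2Q = 0.773242, giving −¼ ln(0.773242) = 0.064291.
d = 0.542549 + 0.064291 = 0.606840.

0.607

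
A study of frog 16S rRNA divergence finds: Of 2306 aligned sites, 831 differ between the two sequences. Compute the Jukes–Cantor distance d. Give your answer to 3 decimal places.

p = 831/2306 ≈ 0.360364.
d = −(3/4) ln(1 − 4p/3) = −0.75 ln(1 − 0.480485) = −0.75 ln(0.519515)
  = −0.75 × (-0.654860) = 0.491145 substitutions/site.

0.491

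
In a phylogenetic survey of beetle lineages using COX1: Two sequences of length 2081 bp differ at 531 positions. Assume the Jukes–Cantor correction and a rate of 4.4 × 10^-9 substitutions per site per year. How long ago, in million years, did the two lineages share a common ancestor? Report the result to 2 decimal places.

35.44

p = 531/2081 ≈ 0.255166.
d = −(3/4) ln(1 − 4p/3) = −0.75 ln(1 − 0.340221) = −0.75 ln(0.659779)
  = −0.75 × (-0.415850) = 0.311888 substitutions/site.
Under a molecular clock d = 2μt, so t = d/(2μ) = 0.311888 / (2 × 4.4 × 10^-9) = 35.44 million years.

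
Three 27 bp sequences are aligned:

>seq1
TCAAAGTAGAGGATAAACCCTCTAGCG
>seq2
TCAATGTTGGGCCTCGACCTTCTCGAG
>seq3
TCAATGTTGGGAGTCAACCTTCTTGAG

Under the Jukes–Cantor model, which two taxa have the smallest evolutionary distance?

seq1–seq2: 10/27 differ, p = 0.370, d = 0.511.
seq1–seq3: 9/27 differ, p = 0.333, d = 0.441.
seq2–seq3: 4/27 differ, p = 0.148, d = 0.165.
The smallest distance is between seq2 and seq3.

seq2 and seq3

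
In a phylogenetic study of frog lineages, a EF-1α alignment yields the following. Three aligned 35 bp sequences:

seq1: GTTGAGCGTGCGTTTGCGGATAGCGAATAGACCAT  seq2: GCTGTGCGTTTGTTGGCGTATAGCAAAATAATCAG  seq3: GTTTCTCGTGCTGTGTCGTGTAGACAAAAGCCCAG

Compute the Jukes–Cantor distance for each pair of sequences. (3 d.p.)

seq1–seq2: 12/35 sites differ → p ≈ 0.342857, d = −0.75 ln(1 − 0.457143) = 0.458182 ≈ 0.458.
seq1–seq3: 14/35 sites differ → p = 0.4, d = −0.75 ln(1 − 0.533333) = 0.571605 ≈ 0.572.
seq2–seq3: 16/35 sites differ → p ≈ 0.457143, d = −0.75 ln(1 − 0.609524) = 0.705292 ≈ 0.705.

d(seq1,seq2) = 0.458, d(seq1,seq3) = 0.572, d(seq2,seq3) = 0.705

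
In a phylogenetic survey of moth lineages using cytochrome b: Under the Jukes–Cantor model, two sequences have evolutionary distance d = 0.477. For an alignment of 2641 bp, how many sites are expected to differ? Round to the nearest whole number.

Invert JC69: p = (3/4)(1 − e^(−4d/3)) = 0.75 × (1 − e^(-0.636)) = 0.75 × (1 − 0.529406) = 0.352946.
Expected differing sites = pL ≈ 0.352946 × 2641 = 932.130386 ≈ 932.

932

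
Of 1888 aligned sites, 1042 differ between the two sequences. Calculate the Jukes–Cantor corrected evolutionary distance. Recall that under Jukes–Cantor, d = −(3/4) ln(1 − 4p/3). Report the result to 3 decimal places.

p = 1042/1888 ≈ 0.551907.
d = −(3/4) ln(1 − 4p/3) = −0.75 ln(1 − 0.735876) = −0.75 ln(0.264124)
  = −0.75 × (-1.331337) = 0.998503 substitutions/site.

0.999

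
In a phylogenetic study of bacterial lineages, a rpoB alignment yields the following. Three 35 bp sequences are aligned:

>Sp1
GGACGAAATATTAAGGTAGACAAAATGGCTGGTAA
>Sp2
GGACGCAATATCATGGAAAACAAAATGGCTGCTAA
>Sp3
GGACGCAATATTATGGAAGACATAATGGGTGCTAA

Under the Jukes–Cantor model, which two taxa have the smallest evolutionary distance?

Sp2 and Sp3

Sp1–Sp2: 6/35 differ, p = 0.171, d = 0.195.
Sp1–Sp3: 6/35 differ, p = 0.171, d = 0.195.
Sp2–Sp3: 4/35 differ, p = 0.114, d = 0.124.
The smallest distance is between Sp2 and Sp3.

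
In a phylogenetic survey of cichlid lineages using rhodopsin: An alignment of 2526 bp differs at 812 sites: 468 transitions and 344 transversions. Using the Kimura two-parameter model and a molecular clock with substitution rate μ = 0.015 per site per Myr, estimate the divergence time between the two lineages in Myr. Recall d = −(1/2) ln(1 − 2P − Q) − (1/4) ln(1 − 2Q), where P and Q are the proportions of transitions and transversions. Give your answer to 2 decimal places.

14.43

P = 468/2526 ≈ 0.185273 and Q = 344/2526 ≈ 0.136184.
Under the Kimura two-parameter model, d = −½ ln(1 − 2P − Q) − ¼ ln(1 − 2Q).
1 − 2P − Q = 0.49327, giving −½ ln(0.49327) = 0.353349.
1 − 2Q = 0.727632, giving −¼ ln(0.727632) = 0.079490.
d = 0.353349 + 0.079490 = 0.432839.
Under a molecular clock d = 2μt, so t = d/(2μ) = 0.432839 / (2 × 0.015) = 14.43 Myr.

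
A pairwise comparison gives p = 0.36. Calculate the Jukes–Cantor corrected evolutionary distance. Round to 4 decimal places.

0.4904

d = −(3/4) ln(1 − 4p/3) = −0.75 ln(1 − 0.48) = −0.75 ln(0.52)
  = −0.75 × (-0.653926) = 0.490445 substitutions/site.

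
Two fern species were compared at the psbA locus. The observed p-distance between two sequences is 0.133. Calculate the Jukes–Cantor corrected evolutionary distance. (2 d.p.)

0.15

d = −(3/4) ln(1 − 4p/3) = −0.75 ln(1 − 0.177333) = −0.75 ln(0.822667)
  = −0.75 × (-0.195204) = 0.146403 substitutions/site.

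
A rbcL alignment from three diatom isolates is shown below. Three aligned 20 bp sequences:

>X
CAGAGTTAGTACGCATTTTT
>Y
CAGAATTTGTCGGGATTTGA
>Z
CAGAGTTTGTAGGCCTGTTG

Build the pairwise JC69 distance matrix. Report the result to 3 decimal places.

X–Y: 7/20 sites differ → p = 0.35, d = −0.75 ln(1 − 0.466667) = 0.471457 ≈ 0.471.
X–Z: 5/20 sites differ → p = 0.25, d = −0.75 ln(1 − 0.333333) = 0.304098 ≈ 0.304.
Y–Z: 7/20 sites differ → p = 0.35, d = −0.75 ln(1 − 0.466667) = 0.471457 ≈ 0.471.

d(X,Y) = 0.471, d(X,Z) = 0.304, d(Y,Z) = 0.471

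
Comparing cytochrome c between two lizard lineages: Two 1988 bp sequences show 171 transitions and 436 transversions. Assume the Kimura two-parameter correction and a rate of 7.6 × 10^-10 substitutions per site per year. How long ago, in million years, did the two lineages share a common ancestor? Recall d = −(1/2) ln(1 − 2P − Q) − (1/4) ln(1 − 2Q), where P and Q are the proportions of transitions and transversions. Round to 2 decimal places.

P = 171/1988 ≈ 0.086016 and Q = 436/1988 ≈ 0.219316.
Under the Kimura two-parameter model, d = −½ ln(1 − 2P − Q) − ¼ ln(1 − 2Q).
1 − 2P − Q = 0.608652, giving −½ ln(0.608652) = 0.248254.
1 − 2Q = 0.561368, giving −¼ ln(0.561368) = 0.144345.
d = 0.248254 + 0.144345 = 0.392599.
Under a molecular clock d = 2μt, so t = d/(2μ) = 0.392599 / (2 × 7.6 × 10^-10) = 258.29 million years.

258.29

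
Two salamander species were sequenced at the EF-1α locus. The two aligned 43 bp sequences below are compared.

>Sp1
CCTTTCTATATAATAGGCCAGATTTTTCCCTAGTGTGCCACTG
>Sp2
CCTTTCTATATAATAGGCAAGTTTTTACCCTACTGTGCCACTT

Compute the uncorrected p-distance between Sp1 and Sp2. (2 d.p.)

The sequences differ at 5 of 43 positions (sites 19, 22, 27, 33, 43).
p = 5/43 = 0.116279… ≈ 0.12 (to 2 d.p.).

0.12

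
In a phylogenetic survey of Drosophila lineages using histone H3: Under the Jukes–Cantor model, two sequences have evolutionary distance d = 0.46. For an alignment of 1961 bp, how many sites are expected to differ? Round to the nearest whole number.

Invert JC69: p = (3/4)(1 − e^(−4d/3)) = 0.75 × (1 − e^(-0.613333)) = 0.75 × (1 − 0.541543) = 0.343843.
Expected differing sites = pL ≈ 0.343843 × 1961 = 674.276123 ≈ 674.

674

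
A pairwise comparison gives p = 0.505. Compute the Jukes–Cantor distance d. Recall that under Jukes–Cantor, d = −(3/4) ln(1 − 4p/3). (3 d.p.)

d = −(3/4) ln(1 − 4p/3) = −0.75 ln(1 − 0.673333) = −0.75 ln(0.326667)
  = −0.75 × (-1.118814) = 0.839111 substitutions/site.

0.839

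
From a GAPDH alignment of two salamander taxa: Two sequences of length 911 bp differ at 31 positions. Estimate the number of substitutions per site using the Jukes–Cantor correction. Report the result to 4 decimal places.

p = 31/911 ≈ 0.034029.
d = −(3/4) ln(1 − 4p/3) = −0.75 ln(1 − 0.045372) = −0.75 ln(0.954628)
  = −0.75 × (-0.046434) = 0.034826 substitutions/site.

0.0348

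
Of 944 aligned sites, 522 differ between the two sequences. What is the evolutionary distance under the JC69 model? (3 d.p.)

p = 522/944 ≈ 0.552966.
d = −(3/4) ln(1 − 4p/3) = −0.75 ln(1 − 0.737288) = −0.75 ln(0.262712)
  = −0.75 × (-1.336697) = 1.002523 substitutions/site.

1.003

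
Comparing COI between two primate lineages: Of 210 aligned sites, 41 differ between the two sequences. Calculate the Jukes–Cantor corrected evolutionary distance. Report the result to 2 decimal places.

p = 41/210 ≈ 0.195238.
d = −(3/4) ln(1 − 4p/3) = −0.75 ln(1 − 0.260317) = −0.75 ln(0.739683)
  = −0.75 × (-0.301534) = 0.226151 substitutions/site.

0.23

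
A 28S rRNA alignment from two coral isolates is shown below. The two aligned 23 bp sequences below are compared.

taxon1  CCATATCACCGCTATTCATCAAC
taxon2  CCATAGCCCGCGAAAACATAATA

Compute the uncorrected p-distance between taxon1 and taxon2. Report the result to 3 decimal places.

0.478

The sequences differ at 11 of 23 positions.
p = 11/23 = 0.478260… ≈ 0.478 (to 3 d.p.).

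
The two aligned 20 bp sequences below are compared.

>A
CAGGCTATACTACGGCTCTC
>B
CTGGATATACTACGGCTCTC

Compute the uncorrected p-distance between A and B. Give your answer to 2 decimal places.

0.10

The sequences differ at 2 of 20 positions (sites 2, 5).
p = 2/20 = 0.10.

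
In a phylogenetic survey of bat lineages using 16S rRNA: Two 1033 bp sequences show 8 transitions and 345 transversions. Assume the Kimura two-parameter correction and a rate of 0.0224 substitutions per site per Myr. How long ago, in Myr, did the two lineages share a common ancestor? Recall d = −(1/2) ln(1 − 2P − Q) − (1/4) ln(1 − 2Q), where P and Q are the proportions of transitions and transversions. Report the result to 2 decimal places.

P = 8/1033 ≈ 0.007744 and Q = 345/1033 ≈ 0.333979.
Under the Kimura two-parameter model, d = −½ ln(1 − 2P − Q) − ¼ ln(1 − 2Q).
1 − 2P − Q = 0.650533, giving −½ ln(0.650533) = 0.214982.
1 − 2Q = 0.332042, giving −¼ ln(0.332042) = 0.275623.
d = 0.214982 + 0.275623 = 0.490605.
Under a molecular clock d = 2μt, so t = d/(2μ) = 0.490605 / (2 × 0.0224) = 10.95 Myr.

10.95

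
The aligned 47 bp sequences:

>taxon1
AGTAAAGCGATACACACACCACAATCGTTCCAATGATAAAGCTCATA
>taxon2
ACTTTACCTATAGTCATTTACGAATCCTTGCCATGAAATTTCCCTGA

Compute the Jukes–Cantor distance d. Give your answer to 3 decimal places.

The sequences differ at 23 of 47 sites, so p = 23/47 ≈ 0.489362.
d = −(3/4) ln(1 − 4p/3) = −0.75 ln(1 − 0.652483) = −0.75 ln(0.347517)
  = −0.75 × (-1.056942) = 0.792707 substitutions/site.

0.793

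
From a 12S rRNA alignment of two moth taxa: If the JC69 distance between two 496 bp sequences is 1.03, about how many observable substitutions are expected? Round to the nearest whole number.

Invert JC69: p = (3/4)(1 − e^(−4d/3)) = 0.75 × (1 − e^(-1.373333)) = 0.75 × (1 − 0.253261) = 0.560054.
Expected differing sites = pL ≈ 0.560054 × 496 = 277.786784 ≈ 278.

278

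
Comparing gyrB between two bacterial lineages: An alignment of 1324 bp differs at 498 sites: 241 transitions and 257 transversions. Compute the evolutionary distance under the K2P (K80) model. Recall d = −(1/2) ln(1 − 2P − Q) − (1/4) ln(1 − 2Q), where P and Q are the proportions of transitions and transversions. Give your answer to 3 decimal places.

P = 241/1324 ≈ 0.182024 and Q = 257/1324 ≈ 0.194109.
Under the Kimura two-parameter model, d = −½ ln(1 − 2P − Q) − ¼ ln(1 − 2Q).
1 − 2P − Q = 0.441843, giving −½ ln(0.441843) = 0.408400.
1 − 2Q = 0.611782, giving −¼ ln(0.611782) = 0.122845.
d = 0.408400 + 0.122845 = 0.531245.

0.531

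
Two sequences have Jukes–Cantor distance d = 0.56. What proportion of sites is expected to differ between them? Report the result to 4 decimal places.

0.3945

p = (3/4)(1 − e^(−4d/3)) = 0.75 × (1 − e^(-0.746667)) = 0.75 × (1 − 0.473944) = 0.394542.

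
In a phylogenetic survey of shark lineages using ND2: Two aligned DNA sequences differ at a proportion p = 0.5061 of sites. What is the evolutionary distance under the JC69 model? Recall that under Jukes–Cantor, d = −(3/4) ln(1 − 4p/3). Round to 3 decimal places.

0.842

d = −(3/4) ln(1 − 4p/3) = −0.75 ln(1 − 0.6748) = −0.75 ln(0.3252)
  = −0.75 × (-1.123315) = 0.842486 substitutions/site.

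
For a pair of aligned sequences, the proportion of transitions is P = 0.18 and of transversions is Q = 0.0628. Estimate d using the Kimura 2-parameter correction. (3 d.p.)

0.308

Under the Kimura two-parameter model, d = −½ ln(1 − 2P − Q) − ¼ ln(1 − 2Q).
1 − 2P − Q = 0.5772, giving −½ ln(0.5772) = 0.274783.
1 − 2Q = 0.8744, giving −¼ ln(0.8744) = 0.033554.
d = 0.274783 + 0.033554 = 0.308337.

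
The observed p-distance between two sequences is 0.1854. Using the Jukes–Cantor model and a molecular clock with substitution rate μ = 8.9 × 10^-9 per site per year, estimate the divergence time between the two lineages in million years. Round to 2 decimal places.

d = −(3/4) ln(1 − 4p/3) = −0.75 ln(1 − 0.2472) = −0.75 ln(0.7528)
  = −0.75 × (-0.283956) = 0.212967 substitutions/site.
Under a molecular clock d = 2μt, so t = d/(2μ) = 0.212967 / (2 × 8.9 × 10^-9) = 11.96 million years.

11.96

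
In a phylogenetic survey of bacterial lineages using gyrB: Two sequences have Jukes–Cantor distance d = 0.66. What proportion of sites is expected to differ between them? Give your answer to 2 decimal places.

p = (3/4)(1 − e^(−4d/3)) = 0.75 × (1 − e^(-0.88)) = 0.75 × (1 − 0.414783) = 0.438913.

0.44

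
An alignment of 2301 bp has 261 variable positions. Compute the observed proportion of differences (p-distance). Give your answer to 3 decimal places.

p = 261/2301 = 0.113428… ≈ 0.113 (to 3 d.p.).

0.113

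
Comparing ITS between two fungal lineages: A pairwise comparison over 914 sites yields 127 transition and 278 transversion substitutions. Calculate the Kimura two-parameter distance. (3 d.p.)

0.671

P = 127/914 ≈ 0.13895 and Q = 278/914 ≈ 0.304158.
Under the Kimura two-parameter model, d = −½ ln(1 − 2P − Q) − ¼ ln(1 − 2Q).
1 − 2P − Q = 0.417942, giving −½ ln(0.417942) = 0.436206.
1 − 2Q = 0.391684, giving −¼ ln(0.391684) = 0.234325.
d = 0.436206 + 0.234325 = 0.670531.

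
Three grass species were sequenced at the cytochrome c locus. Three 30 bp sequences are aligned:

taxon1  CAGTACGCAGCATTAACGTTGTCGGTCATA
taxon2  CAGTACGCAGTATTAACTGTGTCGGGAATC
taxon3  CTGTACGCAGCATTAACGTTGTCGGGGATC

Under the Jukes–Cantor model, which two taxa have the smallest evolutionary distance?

taxon1 and taxon3

taxon1–taxon2: 6/30 differ, p = 0.200, d = 0.233.
taxon1–taxon3: 4/30 differ, p = 0.133, d = 0.147.
taxon2–taxon3: 5/30 differ, p = 0.167, d = 0.188.
The smallest distance is between taxon1 and taxon3.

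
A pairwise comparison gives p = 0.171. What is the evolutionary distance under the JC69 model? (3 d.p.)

d = −(3/4) ln(1 − 4p/3) = −0.75 ln(1 − 0.228) = −0.75 ln(0.772)
  = −0.75 × (-0.258771) = 0.194078 substitutions/site.

0.194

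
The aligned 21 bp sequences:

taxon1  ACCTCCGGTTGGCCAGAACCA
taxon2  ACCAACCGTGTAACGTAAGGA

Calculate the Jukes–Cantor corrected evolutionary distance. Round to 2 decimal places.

0.90

The sequences differ at 11 of 21 sites, so p = 11/21 ≈ 0.52381.
d = −(3/4) ln(1 − 4p/3) = −0.75 ln(1 − 0.698413) = −0.75 ln(0.301587)
  = −0.75 × (-1.198697) = 0.899023 substitutions/site.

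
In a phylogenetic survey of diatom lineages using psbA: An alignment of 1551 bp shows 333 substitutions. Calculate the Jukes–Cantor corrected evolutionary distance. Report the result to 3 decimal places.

p = 333/1551 ≈ 0.2147.
d = −(3/4) ln(1 − 4p/3) = −0.75 ln(1 − 0.286267) = −0.75 ln(0.713733)
  = −0.75 × (-0.337246) = 0.252935 substitutions/site.

0.253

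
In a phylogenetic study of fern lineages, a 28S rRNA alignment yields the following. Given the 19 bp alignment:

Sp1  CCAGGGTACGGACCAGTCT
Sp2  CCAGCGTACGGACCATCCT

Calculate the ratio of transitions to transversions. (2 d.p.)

Transitions are A↔G and C↔T; transversions are all other mismatches.
Transitions: 1. Transversions: 2.
R = 1/2 = 0.50.

0.50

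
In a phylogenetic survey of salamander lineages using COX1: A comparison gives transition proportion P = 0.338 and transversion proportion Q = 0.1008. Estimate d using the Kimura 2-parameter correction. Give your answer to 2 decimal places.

Under the Kimura two-parameter model, d = −½ ln(1 − 2P − Q) − ¼ ln(1 − 2Q).
1 − 2P − Q = 0.2232, giving −½ ln(0.2232) = 0.749844.
1 − 2Q = 0.7984, giving −¼ ln(0.7984) = 0.056286.
d = 0.749844 + 0.056286 = 0.806130.

0.81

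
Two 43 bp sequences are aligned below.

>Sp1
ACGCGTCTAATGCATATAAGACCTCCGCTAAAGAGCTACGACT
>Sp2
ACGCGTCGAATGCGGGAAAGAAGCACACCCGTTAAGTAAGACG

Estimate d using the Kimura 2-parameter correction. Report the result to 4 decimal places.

0.6682

Of 43 sites, 7 differences are transitions and 12 are transversions, so P = 7/43 ≈ 0.162791 and Q = 12/43 ≈ 0.27907.
Under the Kimura two-parameter model, d = −½ ln(1 − 2P − Q) − ¼ ln(1 − 2Q).
1 − 2P − Q = 0.395348, giving −½ ln(0.395348) = 0.463994.
1 − 2Q = 0.44186, giving −¼ ln(0.44186) = 0.204191.
d = 0.463994 + 0.204191 = 0.668185.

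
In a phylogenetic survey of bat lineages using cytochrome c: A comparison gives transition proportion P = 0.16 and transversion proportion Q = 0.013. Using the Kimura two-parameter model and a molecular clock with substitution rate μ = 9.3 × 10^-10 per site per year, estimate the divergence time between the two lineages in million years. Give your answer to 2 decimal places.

Under the Kimura two-parameter model, d = −½ ln(1 − 2P − Q) − ¼ ln(1 − 2Q).
1 − 2P − Q = 0.667, giving −½ ln(0.667) = 0.202483.
1 − 2Q = 0.974, giving −¼ ln(0.974) = 0.006586.
d = 0.202483 + 0.006586 = 0.209069.
Under a molecular clock d = 2μt, so t = d/(2μ) = 0.209069 / (2 × 9.3 × 10^-10) = 112.40 million years.

112.40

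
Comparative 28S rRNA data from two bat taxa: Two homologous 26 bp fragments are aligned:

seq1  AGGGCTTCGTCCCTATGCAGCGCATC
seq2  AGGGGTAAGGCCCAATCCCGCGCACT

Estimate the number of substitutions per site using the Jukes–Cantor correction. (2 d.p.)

0.46

The sequences differ at 9 of 26 sites (5, 7, 8, 10, 14, 17, 19, 25, 26), so p = 9/26 ≈ 0.346154.
d = −(3/4) ln(1 − 4p/3) = −0.75 ln(1 − 0.461539) = −0.75 ln(0.538461)
  = −0.75 × (-0.619040) = 0.464280 substitutions/site.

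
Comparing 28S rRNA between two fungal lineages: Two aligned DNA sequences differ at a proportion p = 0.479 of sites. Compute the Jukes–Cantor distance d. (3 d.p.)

d = −(3/4) ln(1 − 4p/3) = −0.75 ln(1 − 0.638667) = −0.75 ln(0.361333)
  = −0.75 × (-1.017955) = 0.763466 substitutions/site.

0.763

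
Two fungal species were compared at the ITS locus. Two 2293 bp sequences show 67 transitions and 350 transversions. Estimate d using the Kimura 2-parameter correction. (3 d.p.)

P = 67/2293 ≈ 0.029219 and Q = 350/2293 ≈ 0.152638.
Under the Kimura two-parameter model, d = −½ ln(1 − 2P − Q) − ¼ ln(1 − 2Q).
1 − 2P − Q = 0.788924, giving −½ ln(0.788924) = 0.118543.
1 − 2Q = 0.694724, giving −¼ ln(0.694724) = 0.091060.
d = 0.118543 + 0.091060 = 0.209603.

0.210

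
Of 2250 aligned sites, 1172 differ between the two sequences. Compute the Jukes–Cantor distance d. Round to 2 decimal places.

0.89

p = 1172/2250 ≈ 0.520889.
d = −(3/4) ln(1 − 4p/3) = −0.75 ln(1 − 0.694519) = −0.75 ln(0.305481)
  = −0.75 × (-1.185868) = 0.889401 substitutions/site.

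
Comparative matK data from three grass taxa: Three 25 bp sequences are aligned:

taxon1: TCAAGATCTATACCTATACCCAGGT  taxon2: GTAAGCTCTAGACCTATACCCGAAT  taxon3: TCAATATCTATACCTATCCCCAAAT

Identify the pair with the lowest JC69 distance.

taxon1 and taxon3

taxon1–taxon2: 7/25 differ, p = 0.280, d = 0.351.
taxon1–taxon3: 4/25 differ, p = 0.160, d = 0.180.
taxon2–taxon3: 7/25 differ, p = 0.280, d = 0.351.
The smallest distance is between taxon1 and taxon3.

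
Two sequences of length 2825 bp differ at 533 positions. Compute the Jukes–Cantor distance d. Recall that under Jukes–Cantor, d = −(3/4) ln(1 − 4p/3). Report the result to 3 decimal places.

p = 533/2825 ≈ 0.188673.
d = −(3/4) ln(1 − 4p/3) = −0.75 ln(1 − 0.251564) = −0.75 ln(0.748436)
  = −0.75 × (-0.289770) = 0.217328 substitutions/site.

0.217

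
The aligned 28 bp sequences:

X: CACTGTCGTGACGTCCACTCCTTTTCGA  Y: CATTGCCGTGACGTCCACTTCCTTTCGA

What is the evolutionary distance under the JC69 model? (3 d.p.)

0.158

The sequences differ at 4 of 28 sites (3, 6, 20, 22), so p = 4/28 ≈ 0.142857.
d = −(3/4) ln(1 − 4p/3) = −0.75 ln(1 − 0.190476) = −0.75 ln(0.809524)
  = −0.75 × (-0.211309) = 0.158482 substitutions/site.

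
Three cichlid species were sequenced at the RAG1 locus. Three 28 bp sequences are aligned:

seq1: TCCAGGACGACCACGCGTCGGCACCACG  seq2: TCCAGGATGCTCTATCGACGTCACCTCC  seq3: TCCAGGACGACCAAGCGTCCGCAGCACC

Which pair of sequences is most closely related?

seq1–seq2: 10/28 differ, p = 0.357, d = 0.485.
seq1–seq3: 4/28 differ, p = 0.143, d = 0.158.
seq2–seq3: 10/28 differ, p = 0.357, d = 0.485.
The smallest distance is between seq1 and seq3.

seq1 and seq3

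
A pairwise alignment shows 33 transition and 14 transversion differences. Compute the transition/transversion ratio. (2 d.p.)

R = 33/14 = 2.357142… ≈ 2.36 (to 2 d.p.).

2.36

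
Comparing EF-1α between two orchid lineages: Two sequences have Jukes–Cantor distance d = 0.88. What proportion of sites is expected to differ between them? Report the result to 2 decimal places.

0.52

p = (3/4)(1 − e^(−4d/3)) = 0.75 × (1 − e^(-1.173333)) = 0.75 × (1 − 0.309334) = 0.518000.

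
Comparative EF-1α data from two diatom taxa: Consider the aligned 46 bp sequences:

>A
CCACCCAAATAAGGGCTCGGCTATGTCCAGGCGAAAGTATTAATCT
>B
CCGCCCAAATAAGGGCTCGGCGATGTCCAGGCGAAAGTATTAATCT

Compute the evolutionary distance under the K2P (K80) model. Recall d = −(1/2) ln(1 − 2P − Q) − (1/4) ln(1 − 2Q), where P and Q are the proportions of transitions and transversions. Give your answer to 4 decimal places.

Of 46 sites, 1 differences are transitions and 1 are transversions, so P = 1/46 ≈ 0.021739 and Q = 1/46 ≈ 0.021739.
Under the Kimura two-parameter model, d = −½ ln(1 − 2P − Q) − ¼ ln(1 − 2Q).
1 − 2P − Q = 0.934783, giving −½ ln(0.934783) = 0.033720.
1 − 2Q = 0.956522, giving −¼ ln(0.956522) = 0.011113.
d = 0.033720 + 0.011113 = 0.044833.

0.0448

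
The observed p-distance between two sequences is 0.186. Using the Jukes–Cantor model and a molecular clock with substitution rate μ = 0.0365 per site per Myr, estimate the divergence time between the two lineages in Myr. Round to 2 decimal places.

d = −(3/4) ln(1 − 4p/3) = −0.75 ln(1 − 0.248) = −0.75 ln(0.752)
  = −0.75 × (-0.285019) = 0.213764 substitutions/site.
Under a molecular clock d = 2μt, so t = d/(2μ) = 0.213764 / (2 × 0.0365) = 2.93 Myr.

2.93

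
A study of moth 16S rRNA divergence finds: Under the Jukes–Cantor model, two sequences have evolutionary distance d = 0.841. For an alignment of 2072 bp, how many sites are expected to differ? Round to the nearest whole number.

Invert JC69: p = (3/4)(1 − e^(−4d/3)) = 0.75 × (1 − e^(-1.121333)) = 0.75 × (1 − 0.325845) = 0.505616.
Expected differing sites = pL ≈ 0.505616 × 2072 = 1047.636352 ≈ 1048.

1048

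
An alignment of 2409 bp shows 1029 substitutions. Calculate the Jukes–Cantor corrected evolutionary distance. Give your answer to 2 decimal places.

p = 1029/2409 ≈ 0.427148.
d = −(3/4) ln(1 − 4p/3) = −0.75 ln(1 − 0.569531) = −0.75 ln(0.430469)
  = −0.75 × (-0.842880) = 0.632160 substitutions/site.

0.63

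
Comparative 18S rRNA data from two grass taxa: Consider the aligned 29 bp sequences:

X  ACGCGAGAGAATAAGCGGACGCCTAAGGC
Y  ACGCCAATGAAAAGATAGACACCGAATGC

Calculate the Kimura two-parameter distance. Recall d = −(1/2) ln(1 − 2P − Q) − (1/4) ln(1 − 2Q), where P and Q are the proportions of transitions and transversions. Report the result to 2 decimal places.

0.55

Of 29 sites, 6 differences are transitions and 5 are transversions, so P = 6/29 ≈ 0.206897 and Q = 5/29 ≈ 0.172414.
Under the Kimura two-parameter model, d = −½ ln(1 − 2P − Q) − ¼ ln(1 − 2Q).
1 − 2P − Q = 0.413792, giving −½ ln(0.413792) = 0.441196.
1 − 2Q = 0.655172, giving −¼ ln(0.655172) = 0.105714.
d = 0.441196 + 0.105714 = 0.546910.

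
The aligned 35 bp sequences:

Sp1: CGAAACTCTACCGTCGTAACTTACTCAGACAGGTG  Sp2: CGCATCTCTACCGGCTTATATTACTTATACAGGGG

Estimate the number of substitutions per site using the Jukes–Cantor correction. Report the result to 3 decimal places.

The sequences differ at 9 of 35 sites (3, 5, 14, 16, 19, 20, 26, 28, 34), so p = 9/35 ≈ 0.257143.
d = −(3/4) ln(1 − 4p/3) = −0.75 ln(1 − 0.342857) = −0.75 ln(0.657143)
  = −0.75 × (-0.419854) = 0.314891 substitutions/site.

0.315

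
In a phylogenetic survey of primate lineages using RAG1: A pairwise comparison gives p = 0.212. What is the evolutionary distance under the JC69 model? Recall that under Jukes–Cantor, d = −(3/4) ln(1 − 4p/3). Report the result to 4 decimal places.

0.2492

d = −(3/4) ln(1 − 4p/3) = −0.75 ln(1 − 0.282667) = −0.75 ln(0.717333)
  = −0.75 × (-0.332215) = 0.249161 substitutions/site.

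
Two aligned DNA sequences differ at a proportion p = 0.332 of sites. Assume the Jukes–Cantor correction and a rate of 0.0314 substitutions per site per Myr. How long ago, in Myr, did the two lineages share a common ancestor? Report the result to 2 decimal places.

6.98

d = −(3/4) ln(1 − 4p/3) = −0.75 ln(1 − 0.442667) = −0.75 ln(0.557333)
  = −0.75 × (-0.584592) = 0.438444 substitutions/site.
Under a molecular clock d = 2μt, so t = d/(2μ) = 0.438444 / (2 × 0.0314) = 6.98 Myr.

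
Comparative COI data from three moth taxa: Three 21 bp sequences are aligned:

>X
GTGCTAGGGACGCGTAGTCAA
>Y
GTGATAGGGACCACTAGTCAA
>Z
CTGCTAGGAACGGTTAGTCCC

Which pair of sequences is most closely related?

X and Y

X–Y: 4/21 differ, p = 0.190, d = 0.220.
X–Z: 6/21 differ, p = 0.286, d = 0.360.
Y–Z: 8/21 differ, p = 0.381, d = 0.532.
The smallest distance is between X and Y.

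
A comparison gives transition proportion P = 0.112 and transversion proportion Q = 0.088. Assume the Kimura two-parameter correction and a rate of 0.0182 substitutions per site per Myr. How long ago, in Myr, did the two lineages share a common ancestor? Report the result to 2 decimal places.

6.47

Under the Kimura two-parameter model, d = −½ ln(1 − 2P − Q) − ¼ ln(1 − 2Q).
1 − 2P − Q = 0.688, giving −½ ln(0.688) = 0.186983.
1 − 2Q = 0.824, giving −¼ ln(0.824) = 0.048396.
d = 0.186983 + 0.048396 = 0.235379.
Under a molecular clock d = 2μt, so t = d/(2μ) = 0.235379 / (2 × 0.0182) = 6.47 Myr.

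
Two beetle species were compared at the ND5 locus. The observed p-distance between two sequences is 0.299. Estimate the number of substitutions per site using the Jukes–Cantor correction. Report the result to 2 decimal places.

d = −(3/4) ln(1 − 4p/3) = −0.75 ln(1 − 0.398667) = −0.75 ln(0.601333)
  = −0.75 × (-0.508606) = 0.381455 substitutions/site.

0.38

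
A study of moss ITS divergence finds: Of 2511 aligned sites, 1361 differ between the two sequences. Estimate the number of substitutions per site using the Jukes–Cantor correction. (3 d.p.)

0.962

p = 1361/2511 ≈ 0.542015.
d = −(3/4) ln(1 − 4p/3) = −0.75 ln(1 − 0.722687) = −0.75 ln(0.277313)
  = −0.75 × (-1.282608) = 0.961956 substitutions/site.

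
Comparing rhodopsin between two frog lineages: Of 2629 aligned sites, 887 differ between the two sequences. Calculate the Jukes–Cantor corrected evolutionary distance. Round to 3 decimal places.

p = 887/2629 ≈ 0.337391.
d = −(3/4) ln(1 − 4p/3) = −0.75 ln(1 − 0.449855) = −0.75 ln(0.550145)
  = −0.75 × (-0.597573) = 0.448180 substitutions/site.

0.448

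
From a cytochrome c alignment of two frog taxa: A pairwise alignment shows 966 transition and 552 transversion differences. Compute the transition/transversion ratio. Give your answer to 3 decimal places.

1.750

R = 966/552 = 1.750.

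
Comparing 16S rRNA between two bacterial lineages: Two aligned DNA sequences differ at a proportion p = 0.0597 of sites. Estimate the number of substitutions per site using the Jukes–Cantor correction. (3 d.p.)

d = −(3/4) ln(1 − 4p/3) = −0.75 ln(1 − 0.0796) = −0.75 ln(0.9204)
  = −0.75 × (-0.082947) = 0.062210 substitutions/site.

0.062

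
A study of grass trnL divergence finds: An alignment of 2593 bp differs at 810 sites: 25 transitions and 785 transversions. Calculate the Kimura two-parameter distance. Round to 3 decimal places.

0.427

P = 25/2593 ≈ 0.009641 and Q = 785/2593 ≈ 0.302738.
Under the Kimura two-parameter model, d = −½ ln(1 − 2P − Q) − ¼ ln(1 − 2Q).
1 − 2P − Q = 0.67798, giving −½ ln(0.67798) = 0.194319.
1 − 2Q = 0.394524, giving −¼ ln(0.394524) = 0.232519.
d = 0.194319 + 0.232519 = 0.426838.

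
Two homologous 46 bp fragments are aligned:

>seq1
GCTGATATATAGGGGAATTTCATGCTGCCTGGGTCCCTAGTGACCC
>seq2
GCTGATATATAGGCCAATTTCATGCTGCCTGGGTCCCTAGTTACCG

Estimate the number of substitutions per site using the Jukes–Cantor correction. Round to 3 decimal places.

The sequences differ at 4 of 46 sites (14, 15, 42, 46), so p = 4/46 ≈ 0.086957.
d = −(3/4) ln(1 − 4p/3) = −0.75 ln(1 − 0.115943) = −0.75 ln(0.884057)
  = −0.75 × (-0.123234) = 0.092426 substitutions/site.

0.092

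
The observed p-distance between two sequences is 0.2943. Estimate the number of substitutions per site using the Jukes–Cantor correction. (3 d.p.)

d = −(3/4) ln(1 − 4p/3) = −0.75 ln(1 − 0.3924) = −0.75 ln(0.6076)
  = −0.75 × (-0.498239) = 0.373679 substitutions/site.

0.374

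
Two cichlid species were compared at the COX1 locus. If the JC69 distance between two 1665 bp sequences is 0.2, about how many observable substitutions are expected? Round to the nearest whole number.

292

Invert JC69: p = (3/4)(1 − e^(−4d/3)) = 0.75 × (1 − e^(-0.266667)) = 0.75 × (1 − 0.765928) = 0.175554.
Expected differing sites = pL ≈ 0.175554 × 1665 = 292.29741 ≈ 292.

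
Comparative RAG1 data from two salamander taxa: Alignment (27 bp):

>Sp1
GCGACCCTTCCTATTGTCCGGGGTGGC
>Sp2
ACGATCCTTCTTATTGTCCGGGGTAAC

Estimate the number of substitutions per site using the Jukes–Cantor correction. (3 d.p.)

0.213

The sequences differ at 5 of 27 sites (1, 5, 11, 25, 26), so p = 5/27 ≈ 0.185185.
d = −(3/4) ln(1 − 4p/3) = −0.75 ln(1 − 0.246913) = −0.75 ln(0.753087)
  = −0.75 × (-0.283575) = 0.212681 substitutions/site.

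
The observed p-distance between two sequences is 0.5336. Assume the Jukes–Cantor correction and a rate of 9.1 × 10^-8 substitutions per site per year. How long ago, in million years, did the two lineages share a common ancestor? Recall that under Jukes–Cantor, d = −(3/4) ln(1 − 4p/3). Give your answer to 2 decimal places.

d = −(3/4) ln(1 − 4p/3) = −0.75 ln(1 − 0.711467) = −0.75 ln(0.288533)
  = −0.75 × (-1.242946) = 0.932210 substitutions/site.
Under a molecular clock d = 2μt, so t = d/(2μ) = 0.932210 / (2 × 9.1 × 10^-8) = 5.12 million years.

5.12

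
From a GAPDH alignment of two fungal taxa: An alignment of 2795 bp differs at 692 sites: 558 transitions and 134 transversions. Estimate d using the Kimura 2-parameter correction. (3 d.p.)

0.322

P = 558/2795 ≈ 0.199642 and Q = 134/2795 ≈ 0.047943.
Under the Kimura two-parameter model, d = −½ ln(1 − 2P − Q) − ¼ ln(1 − 2Q).
1 − 2P − Q = 0.552773, giving −½ ln(0.552773) = 0.296404.
1 − 2Q = 0.904114, giving −¼ ln(0.904114) = 0.025200.
d = 0.296404 + 0.025200 = 0.321604.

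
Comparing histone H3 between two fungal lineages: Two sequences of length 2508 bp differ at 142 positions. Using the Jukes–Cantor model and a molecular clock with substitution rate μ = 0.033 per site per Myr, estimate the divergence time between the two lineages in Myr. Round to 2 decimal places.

0.89

p = 142/2508 ≈ 0.056619.
d = −(3/4) ln(1 − 4p/3) = −0.75 ln(1 − 0.075492) = −0.75 ln(0.924508)
  = −0.75 × (-0.078494) = 0.058871 substitutions/site.
Under a molecular clock d = 2μt, so t = d/(2μ) = 0.058871 / (2 × 0.033) = 0.89 Myr.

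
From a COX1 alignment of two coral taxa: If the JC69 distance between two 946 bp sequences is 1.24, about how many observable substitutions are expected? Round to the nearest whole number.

Invert JC69: p = (3/4)(1 − e^(−4d/3)) = 0.75 × (1 − e^(-1.653333)) = 0.75 × (1 − 0.191411) = 0.606442.
Expected differing sites = pL ≈ 0.606442 × 946 = 573.694132 ≈ 574.

574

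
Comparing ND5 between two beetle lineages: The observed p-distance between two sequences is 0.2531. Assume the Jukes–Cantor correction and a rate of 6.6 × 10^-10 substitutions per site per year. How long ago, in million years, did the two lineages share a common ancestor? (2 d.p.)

233.91

d = −(3/4) ln(1 − 4p/3) = −0.75 ln(1 − 0.337467) = −0.75 ln(0.662533)
  = −0.75 × (-0.411685) = 0.308764 substitutions/site.
Under a molecular clock d = 2μt, so t = d/(2μ) = 0.308764 / (2 × 6.6 × 10^-10) = 233.91 million years.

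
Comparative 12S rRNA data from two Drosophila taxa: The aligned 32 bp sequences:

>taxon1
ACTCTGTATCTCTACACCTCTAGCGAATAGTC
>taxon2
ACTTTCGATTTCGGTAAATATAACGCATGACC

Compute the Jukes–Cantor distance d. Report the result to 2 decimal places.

The sequences differ at 15 of 32 sites, so p = 15/32 = 0.46875.
d = −(3/4) ln(1 − 4p/3) = −0.75 ln(1 − 0.625) = −0.75 ln(0.375)
  = −0.75 × (-0.980829) = 0.735622 substitutions/site.

0.74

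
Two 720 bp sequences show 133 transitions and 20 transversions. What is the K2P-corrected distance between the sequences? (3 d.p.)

0.267

P = 133/720 ≈ 0.184722 and Q = 20/720 ≈ 0.027778.
Under the Kimura two-parameter model, d = −½ ln(1 − 2P − Q) − ¼ ln(1 − 2Q).
1 − 2P − Q = 0.602778, giving −½ ln(0.602778) = 0.253103.
1 − 2Q = 0.944444, giving −¼ ln(0.944444) = 0.014290.
d = 0.253103 + 0.014290 = 0.267393.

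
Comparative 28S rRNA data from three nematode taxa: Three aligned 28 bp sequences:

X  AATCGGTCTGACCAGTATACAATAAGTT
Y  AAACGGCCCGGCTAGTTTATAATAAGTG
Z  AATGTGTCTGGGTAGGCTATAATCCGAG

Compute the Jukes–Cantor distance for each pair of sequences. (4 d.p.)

d(X,Y) = 0.3597, d(X,Z) = 0.6355, d(Y,Z) = 0.5565

X–Y: 8/28 sites differ → p ≈ 0.285714, d = −0.75 ln(1 − 0.380952) = 0.359679 ≈ 0.3597.
X–Z: 12/28 sites differ → p ≈ 0.428571, d = −0.75 ln(1 − 0.571428) = 0.635472 ≈ 0.6355.
Y–Z: 11/28 sites differ → p ≈ 0.392857, d = −0.75 ln(1 − 0.523809) = 0.556452 ≈ 0.5565.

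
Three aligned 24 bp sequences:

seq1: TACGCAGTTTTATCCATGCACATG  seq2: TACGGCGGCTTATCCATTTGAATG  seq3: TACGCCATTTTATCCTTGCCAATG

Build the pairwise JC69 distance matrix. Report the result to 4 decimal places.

seq1–seq2: 8/24 sites differ → p ≈ 0.333333, d = −0.75 ln(1 − 0.444444) = 0.440839 ≈ 0.4408.
seq1–seq3: 5/24 sites differ → p ≈ 0.208333, d = −0.75 ln(1 − 0.277777) = 0.244066 ≈ 0.2441.
seq2–seq3: 8/24 sites differ → p ≈ 0.333333, d = −0.75 ln(1 − 0.444444) = 0.440839 ≈ 0.4408.

d(seq1,seq2) = 0.4408, d(seq1,seq3) = 0.2441, d(seq2,seq3) = 0.4408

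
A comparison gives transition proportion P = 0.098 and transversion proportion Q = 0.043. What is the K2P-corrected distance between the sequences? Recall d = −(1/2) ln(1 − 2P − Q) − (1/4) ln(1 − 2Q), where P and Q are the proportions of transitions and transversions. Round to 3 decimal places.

Under the Kimura two-parameter model, d = −½ ln(1 − 2P − Q) − ¼ ln(1 − 2Q).
1 − 2P − Q = 0.761, giving −½ ln(0.761) = 0.136561.
1 − 2Q = 0.914, giving −¼ ln(0.914) = 0.022481.
d = 0.136561 + 0.022481 = 0.159042.

0.159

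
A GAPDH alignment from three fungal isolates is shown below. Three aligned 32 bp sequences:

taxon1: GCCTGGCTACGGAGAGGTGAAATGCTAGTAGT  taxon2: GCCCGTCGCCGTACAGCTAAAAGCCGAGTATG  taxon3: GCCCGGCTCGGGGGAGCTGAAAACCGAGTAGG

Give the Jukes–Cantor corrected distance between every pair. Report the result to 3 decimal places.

taxon1–taxon2: 13/32 sites differ → p = 0.40625, d = −0.75 ln(1 − 0.541667) = 0.585119 ≈ 0.585.
taxon1–taxon3: 9/32 sites differ → p = 0.28125, d = −0.75 ln(1 − 0.375) = 0.352503 ≈ 0.353.
taxon2–taxon3: 9/32 sites differ → p = 0.28125, d = −0.75 ln(1 − 0.375) = 0.352503 ≈ 0.353.

d(taxon1,taxon2) = 0.585, d(taxon1,taxon3) = 0.353, d(taxon2,taxon3) = 0.353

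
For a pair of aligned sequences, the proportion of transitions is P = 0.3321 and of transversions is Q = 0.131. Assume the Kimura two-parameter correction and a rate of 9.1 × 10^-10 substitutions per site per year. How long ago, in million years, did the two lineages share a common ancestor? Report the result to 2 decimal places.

477.37

Under the Kimura two-parameter model, d = −½ ln(1 − 2P − Q) − ¼ ln(1 − 2Q).
1 − 2P − Q = 0.2048, giving −½ ln(0.2048) = 0.792861.
1 − 2Q = 0.738, giving −¼ ln(0.738) = 0.075953.
d = 0.792861 + 0.075953 = 0.868814.
Under a molecular clock d = 2μt, so t = d/(2μ) = 0.868814 / (2 × 9.1 × 10^-10) = 477.37 million years.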